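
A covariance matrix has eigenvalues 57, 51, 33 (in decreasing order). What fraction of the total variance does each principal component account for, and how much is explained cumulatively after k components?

Step 1 — total variance = trace(Sigma) = Σ λ_i = 57 + 51 + 33 = 141.

Step 2 — fraction explained by component i = λ_i / Σ λ:
  PC1: 57/141 = 0.4043
  PC2: 51/141 = 0.3617
  PC3: 33/141 = 0.234

Step 3 — cumulative fraction after k components = (λ_1 + ... + λ_k) / Σ λ:
  k = 1: 57/141 = 0.4043
  k = 2: (57 + 51)/141 = 108/141 = 0.766
  k = 3: (57 + 51 + 33)/141 = 141/141 = 1

Summary (fraction, with percent):

explained: PC1 0.4043 (40.43%), PC2 0.3617 (36.17%), PC3 0.234 (23.4%);  cumulative: 0.4043, 0.766, 1


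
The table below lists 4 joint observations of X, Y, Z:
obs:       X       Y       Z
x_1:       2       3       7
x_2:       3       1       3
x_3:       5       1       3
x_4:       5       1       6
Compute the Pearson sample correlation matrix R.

Step 1 — column means:
  mean(X) = (2 + 3 + 5 + 5) / 4 = 15/4 = 3.75
  mean(Y) = (3 + 1 + 1 + 1) / 4 = 6/4 = 1.5
  mean(Z) = (7 + 3 + 3 + 6) / 4 = 19/4 = 4.75

Step 2 — sample variances and covariances s[i,j] = (1/(n-1)) · Σ_k (x_{k,i} - mean_i) · (x_{k,j} - mean_j), with n-1 = 3:
  s[X,X] = ((-1.75)·(-1.75) + (-0.75)·(-0.75) + (1.25)·(1.25) + (1.25)·(1.25)) / 3 = 6.75/3 = 2.25
  s[X,Y] = ((-1.75)·(1.5) + (-0.75)·(-0.5) + (1.25)·(-0.5) + (1.25)·(-0.5)) / 3 = -3.5/3 = -1.1667
  s[X,Z] = ((-1.75)·(2.25) + (-0.75)·(-1.75) + (1.25)·(-1.75) + (1.25)·(1.25)) / 3 = -3.25/3 = -1.0833
  s[Y,Y] = ((1.5)·(1.5) + (-0.5)·(-0.5) + (-0.5)·(-0.5) + (-0.5)·(-0.5)) / 3 = 3/3 = 1
  s[Y,Z] = ((1.5)·(2.25) + (-0.5)·(-1.75) + (-0.5)·(-1.75) + (-0.5)·(1.25)) / 3 = 4.5/3 = 1.5
  s[Z,Z] = ((2.25)·(2.25) + (-1.75)·(-1.75) + (-1.75)·(-1.75) + (1.25)·(1.25)) / 3 = 12.75/3 = 4.25
  Sample standard deviations s_i = √(s[i,i]):
  s(X) = √(2.25) = 1.5
  s(Y) = √(1) = 1
  s(Z) = √(4.25) = 2.0616

Step 3 — r_{ij} = s_{ij} / (s_i · s_j):
  r[X,X] = 1 (diagonal).
  r[X,Y] = -1.1667 / (1.5 · 1) = -1.1667 / 1.5 = -0.7778
  r[X,Z] = -1.0833 / (1.5 · 2.0616) = -1.0833 / 3.0923 = -0.3503
  r[Y,Y] = 1 (diagonal).
  r[Y,Z] = 1.5 / (1 · 2.0616) = 1.5 / 2.0616 = 0.7276
  r[Z,Z] = 1 (diagonal).

R is symmetric with unit diagonal. Assembling:

R = [[1, -0.7778, -0.3503],
 [-0.7778, 1, 0.7276],
 [-0.3503, 0.7276, 1]]


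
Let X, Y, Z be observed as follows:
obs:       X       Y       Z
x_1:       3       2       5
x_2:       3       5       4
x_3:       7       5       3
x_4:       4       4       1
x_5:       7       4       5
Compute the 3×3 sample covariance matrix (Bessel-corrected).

Step 1 — column means:
  mean(X) = (3 + 3 + 7 + 4 + 7) / 5 = 24/5 = 4.8
  mean(Y) = (2 + 5 + 5 + 4 + 4) / 5 = 20/5 = 4
  mean(Z) = (5 + 4 + 3 + 1 + 5) / 5 = 18/5 = 3.6

Step 2 — sample covariance S[i,j] = (1/(n-1)) · Σ_k (x_{k,i} - mean_i) · (x_{k,j} - mean_j), with n-1 = 4.
  S[X,X] = ((-1.8)·(-1.8) + (-1.8)·(-1.8) + (2.2)·(2.2) + (-0.8)·(-0.8) + (2.2)·(2.2)) / 4 = 16.8/4 = 4.2
  S[X,Y] = ((-1.8)·(-2) + (-1.8)·(1) + (2.2)·(1) + (-0.8)·(0) + (2.2)·(0)) / 4 = 4/4 = 1
  S[X,Z] = ((-1.8)·(1.4) + (-1.8)·(0.4) + (2.2)·(-0.6) + (-0.8)·(-2.6) + (2.2)·(1.4)) / 4 = 0.6/4 = 0.15
  S[Y,Y] = ((-2)·(-2) + (1)·(1) + (1)·(1) + (0)·(0) + (0)·(0)) / 4 = 6/4 = 1.5
  S[Y,Z] = ((-2)·(1.4) + (1)·(0.4) + (1)·(-0.6) + (0)·(-2.6) + (0)·(1.4)) / 4 = -3/4 = -0.75
  S[Z,Z] = ((1.4)·(1.4) + (0.4)·(0.4) + (-0.6)·(-0.6) + (-2.6)·(-2.6) + (1.4)·(1.4)) / 4 = 11.2/4 = 2.8

S is symmetric (S[j,i] = S[i,j]). Assembling:

S = [[4.2, 1, 0.15],
 [1, 1.5, -0.75],
 [0.15, -0.75, 2.8]]


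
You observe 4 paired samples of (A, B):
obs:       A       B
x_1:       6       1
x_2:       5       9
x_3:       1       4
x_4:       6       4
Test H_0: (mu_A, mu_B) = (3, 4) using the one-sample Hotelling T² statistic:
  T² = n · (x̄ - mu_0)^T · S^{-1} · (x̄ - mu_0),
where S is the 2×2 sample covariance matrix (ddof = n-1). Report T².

Step 1 — sample mean vector:
  mean(A) = (6 + 5 + 1 + 6) / 4 = 18/4 = 4.5
  mean(B) = (1 + 9 + 4 + 4) / 4 = 18/4 = 4.5
  x̄ = (4.5, 4.5),  deviation x̄ - mu_0 = (4.5, 4.5) - (3, 4) = (1.5, 0.5).

Step 2 — sample covariance matrix, S[i,j] = (1/(n-1)) · Σ_k (x_{k,i} - mean_i) · (x_{k,j} - mean_j), divisor n-1 = 3:
  S[A,A] = ((1.5)·(1.5) + (0.5)·(0.5) + (-3.5)·(-3.5) + (1.5)·(1.5)) / 3 = 17/3 = 5.6667
  S[A,B] = ((1.5)·(-3.5) + (0.5)·(4.5) + (-3.5)·(-0.5) + (1.5)·(-0.5)) / 3 = -2/3 = -0.6667
  S[B,B] = ((-3.5)·(-3.5) + (4.5)·(4.5) + (-0.5)·(-0.5) + (-0.5)·(-0.5)) / 3 = 33/3 = 11
  S = [[5.6667, -0.6667],
 [-0.6667, 11]].

Step 3 — invert S. det(S) = 5.6667·11 - (-0.6667)² = 61.8889.
  S^{-1} = (1/det) · [[d, -b], [-b, a]] = [[0.1777, 0.0108],
 [0.0108, 0.0916]].

Step 4 — quadratic form (x̄ - mu_0)^T · S^{-1} · (x̄ - mu_0):
  S^{-1} · (x̄ - mu_0) = (0.272, 0.0619),
  (x̄ - mu_0)^T · [...] = (1.5)·(0.272) + (0.5)·(0.0619) = 0.439.

Step 5 — scale by n: T² = 4 · 0.439 = 1.7558.

T² ≈ 1.7558


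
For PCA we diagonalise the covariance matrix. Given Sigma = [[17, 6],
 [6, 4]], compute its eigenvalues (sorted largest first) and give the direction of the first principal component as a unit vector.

Step 1 — characteristic polynomial of 2×2 Sigma:
  det(Sigma - λI) = λ² - trace · λ + det = 0.
  trace = 17 + 4 = 21, det = 17·4 - (6)² = 32.
Step 2 — discriminant:
  Δ = trace² - 4·det = 441 - 128 = 313.
Step 3 — eigenvalues:
  λ = (trace ± √Δ)/2 = (21 ± 17.6918)/2,
  λ_1 = 19.3459,  λ_2 = 1.6541.

Step 4 — unit eigenvector for λ_1: solve (Sigma - λ_1 I)v = 0. First row:
  (17 - 19.3459)·v_x + (6)·v_y = 0, i.e. (-2.3459)·v_x + (6)·v_y = 0,
  so v ∝ (b, λ_1 - a) = (6, 2.3459) = u.
  ||u|| = √((6)² + (2.3459)²) = √(41.5033) ≈ 6.4423,
  v_1 = u/||u|| ≈ (0.9313, 0.3641) (||v_1|| = 1).

λ_1 = 19.3459,  λ_2 = 1.6541;  v_1 ≈ (0.9313, 0.3641)


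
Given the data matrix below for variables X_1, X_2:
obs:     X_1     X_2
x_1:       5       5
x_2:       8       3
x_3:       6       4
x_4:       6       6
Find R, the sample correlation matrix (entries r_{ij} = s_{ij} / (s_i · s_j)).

Step 1 — column means:
  mean(X_1) = (5 + 8 + 6 + 6) / 4 = 25/4 = 6.25
  mean(X_2) = (5 + 3 + 4 + 6) / 4 = 18/4 = 4.5

Step 2 — sample variances and covariances s[i,j] = (1/(n-1)) · Σ_k (x_{k,i} - mean_i) · (x_{k,j} - mean_j), with n-1 = 3:
  s[X_1,X_1] = ((-1.25)·(-1.25) + (1.75)·(1.75) + (-0.25)·(-0.25) + (-0.25)·(-0.25)) / 3 = 4.75/3 = 1.5833
  s[X_1,X_2] = ((-1.25)·(0.5) + (1.75)·(-1.5) + (-0.25)·(-0.5) + (-0.25)·(1.5)) / 3 = -3.5/3 = -1.1667
  s[X_2,X_2] = ((0.5)·(0.5) + (-1.5)·(-1.5) + (-0.5)·(-0.5) + (1.5)·(1.5)) / 3 = 5/3 = 1.6667
  Sample standard deviations s_i = √(s[i,i]):
  s(X_1) = √(1.5833) = 1.2583
  s(X_2) = √(1.6667) = 1.291

Step 3 — r_{ij} = s_{ij} / (s_i · s_j):
  r[X_1,X_1] = 1 (diagonal).
  r[X_1,X_2] = -1.1667 / (1.2583 · 1.291) = -1.1667 / 1.6245 = -0.7182
  r[X_2,X_2] = 1 (diagonal).

R is symmetric with unit diagonal. Assembling:

R = [[1, -0.7182],
 [-0.7182, 1]]


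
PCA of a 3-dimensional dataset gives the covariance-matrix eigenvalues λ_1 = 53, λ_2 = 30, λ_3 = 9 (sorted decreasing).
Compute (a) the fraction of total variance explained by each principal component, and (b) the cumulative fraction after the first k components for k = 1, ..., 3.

Step 1 — total variance = trace(Sigma) = Σ λ_i = 53 + 30 + 9 = 92.

Step 2 — fraction explained by component i = λ_i / Σ λ:
  PC1: 53/92 = 0.5761
  PC2: 30/92 = 0.3261
  PC3: 9/92 = 0.0978

Step 3 — cumulative fraction after k components = (λ_1 + ... + λ_k) / Σ λ:
  k = 1: 53/92 = 0.5761
  k = 2: (53 + 30)/92 = 83/92 = 0.9022
  k = 3: (53 + 30 + 9)/92 = 92/92 = 1

Summary (fraction, with percent):

explained: PC1 0.5761 (57.61%), PC2 0.3261 (32.61%), PC3 0.0978 (9.78%);  cumulative: 0.5761, 0.9022, 1


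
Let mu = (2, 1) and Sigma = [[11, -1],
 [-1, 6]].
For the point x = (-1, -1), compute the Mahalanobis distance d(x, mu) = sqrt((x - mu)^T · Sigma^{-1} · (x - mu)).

Step 1 — centre the observation: (x - mu) = (-3, -2).

Step 2 — invert Sigma. det(Sigma) = 11·6 - (-1)² = 65.
  Sigma^{-1} = (1/det) · [[d, -b], [-b, a]] = [[0.0923, 0.0154],
 [0.0154, 0.1692]].

Step 3 — form the quadratic (x - mu)^T · Sigma^{-1} · (x - mu):
  Sigma^{-1} · (x - mu) = (-0.3077, -0.3846).
  (x - mu)^T · [Sigma^{-1} · (x - mu)] = (-3)·(-0.3077) + (-2)·(-0.3846) = 1.6923.

Step 4 — take square root: d = √(1.6923) ≈ 1.3009.

d(x, mu) = √(1.6923) ≈ 1.3009


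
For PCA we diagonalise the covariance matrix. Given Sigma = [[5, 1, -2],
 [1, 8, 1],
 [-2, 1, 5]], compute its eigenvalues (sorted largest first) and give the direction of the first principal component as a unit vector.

Step 1 — characteristic polynomial p(λ) = det(λI - Sigma) = λ³ - tr·λ² + c_1·λ - det, where tr = trace, c_1 = sum of the principal 2×2 minors, det = det(Sigma):
  tr = 5 + 8 + 5 = 18,
  c_1 = (5·8 - (1)²) + (5·5 - (-2)²) + (8·5 - (1)²) = 39 + 21 + 39 = 99,
  det = 5·(8·5 - (1)²) - (1)·((1)·5 - (1)·(-2)) + (-2)·((1)·(1) - 8·(-2)) = 5·(39) - (1)·(7) + (-2)·(17) = 154.
  So p(λ) = λ³ - 18λ² + 99λ - 154.
Step 2 — look for an integer root (rational root theorem: any rational root is an integer divisor of 154). Testing λ = 7:
  p(7) = 343 - 882 + 693 - 154 = 0  ✓
  Dividing out (λ - 7): p(λ) = (λ - 7)(λ² - 11λ + 22).
Step 3 — remaining eigenvalues from the quadratic λ² - 11λ + 22 = 0:
  Δ = 11² - 4·22 = 121 - 88 = 33,  λ = (11 ± √33)/2 = (11 ± 5.7446)/2 ≈ 8.3723 or 2.6277.
  Sorted: λ_1 = 8.3723,  λ_2 = 7,  λ_3 = 2.6277  (check: sum = 18 = tr ✓).

Step 4 — unit eigenvector for λ_1 ≈ 8.3723: v spans the null space of (Sigma - λ_1 I), whose rows are
  r_1 = (-3.3723, 1, -2),  r_2 = (1, -0.3723, 1),  r_3 = (-2, 1, -3.3723).
  v is orthogonal to every row, so take v ∝ r_1 × r_2 = ((1)·(1) - (-2)·(-0.3723), (-2)·(1) - (-3.3723)·(1), (-3.3723)·(-0.3723) - (1)·(1)) ≈ (0.2554, 1.3723, 0.2554).
  Let u = (0.2554, 1.3723, 0.2554).
  ||u|| = √((0.2554)² + (1.3723)² + (0.2554)²) = √(2.0137) ≈ 1.419,  v_1 = u/||u|| ≈ (0.18, 0.9671, 0.18) (||v_1|| = 1).

λ_1 = 8.3723,  λ_2 = 7,  λ_3 = 2.6277;  v_1 ≈ (0.18, 0.9671, 0.18)


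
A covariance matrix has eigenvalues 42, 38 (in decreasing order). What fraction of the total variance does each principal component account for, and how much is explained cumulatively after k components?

Step 1 — total variance = trace(Sigma) = Σ λ_i = 42 + 38 = 80.

Step 2 — fraction explained by component i = λ_i / Σ λ:
  PC1: 42/80 = 0.525
  PC2: 38/80 = 0.475

Step 3 — cumulative fraction after k components = (λ_1 + ... + λ_k) / Σ λ:
  k = 1: 42/80 = 0.525
  k = 2: (42 + 38)/80 = 80/80 = 1

Summary (fraction, with percent):

explained: PC1 0.525 (52.5%), PC2 0.475 (47.5%);  cumulative: 0.525, 1


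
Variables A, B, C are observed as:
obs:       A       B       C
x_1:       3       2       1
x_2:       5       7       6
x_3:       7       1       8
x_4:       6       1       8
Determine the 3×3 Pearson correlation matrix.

Step 1 — column means:
  mean(A) = (3 + 5 + 7 + 6) / 4 = 21/4 = 5.25
  mean(B) = (2 + 7 + 1 + 1) / 4 = 11/4 = 2.75
  mean(C) = (1 + 6 + 8 + 8) / 4 = 23/4 = 5.75

Step 2 — sample variances and covariances s[i,j] = (1/(n-1)) · Σ_k (x_{k,i} - mean_i) · (x_{k,j} - mean_j), with n-1 = 3:
  s[A,A] = ((-2.25)·(-2.25) + (-0.25)·(-0.25) + (1.75)·(1.75) + (0.75)·(0.75)) / 3 = 8.75/3 = 2.9167
  s[A,B] = ((-2.25)·(-0.75) + (-0.25)·(4.25) + (1.75)·(-1.75) + (0.75)·(-1.75)) / 3 = -3.75/3 = -1.25
  s[A,C] = ((-2.25)·(-4.75) + (-0.25)·(0.25) + (1.75)·(2.25) + (0.75)·(2.25)) / 3 = 16.25/3 = 5.4167
  s[B,B] = ((-0.75)·(-0.75) + (4.25)·(4.25) + (-1.75)·(-1.75) + (-1.75)·(-1.75)) / 3 = 24.75/3 = 8.25
  s[B,C] = ((-0.75)·(-4.75) + (4.25)·(0.25) + (-1.75)·(2.25) + (-1.75)·(2.25)) / 3 = -3.25/3 = -1.0833
  s[C,C] = ((-4.75)·(-4.75) + (0.25)·(0.25) + (2.25)·(2.25) + (2.25)·(2.25)) / 3 = 32.75/3 = 10.9167
  Sample standard deviations s_i = √(s[i,i]):
  s(A) = √(2.9167) = 1.7078
  s(B) = √(8.25) = 2.8723
  s(C) = √(10.9167) = 3.304

Step 3 — r_{ij} = s_{ij} / (s_i · s_j):
  r[A,A] = 1 (diagonal).
  r[A,B] = -1.25 / (1.7078 · 2.8723) = -1.25 / 4.9054 = -0.2548
  r[A,C] = 5.4167 / (1.7078 · 3.304) = 5.4167 / 5.6427 = 0.9599
  r[B,B] = 1 (diagonal).
  r[B,C] = -1.0833 / (2.8723 · 3.304) = -1.0833 / 9.4901 = -0.1142
  r[C,C] = 1 (diagonal).

R is symmetric with unit diagonal. Assembling:

R = [[1, -0.2548, 0.9599],
 [-0.2548, 1, -0.1142],
 [0.9599, -0.1142, 1]]


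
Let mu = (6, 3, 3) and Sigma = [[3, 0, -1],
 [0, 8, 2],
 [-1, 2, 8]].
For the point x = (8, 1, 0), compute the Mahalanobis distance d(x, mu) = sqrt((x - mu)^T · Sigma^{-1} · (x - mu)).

Step 1 — centre the observation: (x - mu) = (2, -2, -3).

Step 2 — invert Sigma (cofactor / det for 3×3, or solve directly):
  Sigma^{-1} = [[0.3488, -0.0116, 0.0465],
 [-0.0116, 0.1337, -0.0349],
 [0.0465, -0.0349, 0.1395]].

Step 3 — form the quadratic (x - mu)^T · Sigma^{-1} · (x - mu):
  Sigma^{-1} · (x - mu) = (0.5814, -0.186, -0.2558).
  (x - mu)^T · [Sigma^{-1} · (x - mu)] = (2)·(0.5814) + (-2)·(-0.186) + (-3)·(-0.2558) = 2.3023.

Step 4 — take square root: d = √(2.3023) ≈ 1.5173.

d(x, mu) = √(2.3023) ≈ 1.5173


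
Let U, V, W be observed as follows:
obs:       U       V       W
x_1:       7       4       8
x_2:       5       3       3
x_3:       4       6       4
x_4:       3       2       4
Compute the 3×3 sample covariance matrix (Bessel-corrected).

Step 1 — column means:
  mean(U) = (7 + 5 + 4 + 3) / 4 = 19/4 = 4.75
  mean(V) = (4 + 3 + 6 + 2) / 4 = 15/4 = 3.75
  mean(W) = (8 + 3 + 4 + 4) / 4 = 19/4 = 4.75

Step 2 — sample covariance S[i,j] = (1/(n-1)) · Σ_k (x_{k,i} - mean_i) · (x_{k,j} - mean_j), with n-1 = 3.
  S[U,U] = ((2.25)·(2.25) + (0.25)·(0.25) + (-0.75)·(-0.75) + (-1.75)·(-1.75)) / 3 = 8.75/3 = 2.9167
  S[U,V] = ((2.25)·(0.25) + (0.25)·(-0.75) + (-0.75)·(2.25) + (-1.75)·(-1.75)) / 3 = 1.75/3 = 0.5833
  S[U,W] = ((2.25)·(3.25) + (0.25)·(-1.75) + (-0.75)·(-0.75) + (-1.75)·(-0.75)) / 3 = 8.75/3 = 2.9167
  S[V,V] = ((0.25)·(0.25) + (-0.75)·(-0.75) + (2.25)·(2.25) + (-1.75)·(-1.75)) / 3 = 8.75/3 = 2.9167
  S[V,W] = ((0.25)·(3.25) + (-0.75)·(-1.75) + (2.25)·(-0.75) + (-1.75)·(-0.75)) / 3 = 1.75/3 = 0.5833
  S[W,W] = ((3.25)·(3.25) + (-1.75)·(-1.75) + (-0.75)·(-0.75) + (-0.75)·(-0.75)) / 3 = 14.75/3 = 4.9167

S is symmetric (S[j,i] = S[i,j]). Assembling:

S = [[2.9167, 0.5833, 2.9167],
 [0.5833, 2.9167, 0.5833],
 [2.9167, 0.5833, 4.9167]]


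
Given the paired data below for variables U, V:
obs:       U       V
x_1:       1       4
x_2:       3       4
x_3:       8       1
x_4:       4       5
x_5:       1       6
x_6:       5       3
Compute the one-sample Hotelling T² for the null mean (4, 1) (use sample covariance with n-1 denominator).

Step 1 — sample mean vector:
  mean(U) = (1 + 3 + 8 + 4 + 1 + 5) / 6 = 22/6 = 3.6667
  mean(V) = (4 + 4 + 1 + 5 + 6 + 3) / 6 = 23/6 = 3.8333
  x̄ = (3.6667, 3.8333),  deviation x̄ - mu_0 = (3.6667, 3.8333) - (4, 1) = (-0.3333, 2.8333).

Step 2 — sample covariance matrix, S[i,j] = (1/(n-1)) · Σ_k (x_{k,i} - mean_i) · (x_{k,j} - mean_j), divisor n-1 = 5:
  S[U,U] = ((-2.6667)·(-2.6667) + (-0.6667)·(-0.6667) + (4.3333)·(4.3333) + (0.3333)·(0.3333) + (-2.6667)·(-2.6667) + (1.3333)·(1.3333)) / 5 = 35.3333/5 = 7.0667
  S[U,V] = ((-2.6667)·(0.1667) + (-0.6667)·(0.1667) + (4.3333)·(-2.8333) + (0.3333)·(1.1667) + (-2.6667)·(2.1667) + (1.3333)·(-0.8333)) / 5 = -19.3333/5 = -3.8667
  S[V,V] = ((0.1667)·(0.1667) + (0.1667)·(0.1667) + (-2.8333)·(-2.8333) + (1.1667)·(1.1667) + (2.1667)·(2.1667) + (-0.8333)·(-0.8333)) / 5 = 14.8333/5 = 2.9667
  S = [[7.0667, -3.8667],
 [-3.8667, 2.9667]].

Step 3 — invert S. det(S) = 7.0667·2.9667 - (-3.8667)² = 6.0133.
  S^{-1} = (1/det) · [[d, -b], [-b, a]] = [[0.4933, 0.643],
 [0.643, 1.1752]].

Step 4 — quadratic form (x̄ - mu_0)^T · S^{-1} · (x̄ - mu_0):
  S^{-1} · (x̄ - mu_0) = (1.6574, 3.1153),
  (x̄ - mu_0)^T · [...] = (-0.3333)·(1.6574) + (2.8333)·(3.1153) = 8.2742.

Step 5 — scale by n: T² = 6 · 8.2742 = 49.6452.

T² ≈ 49.6452


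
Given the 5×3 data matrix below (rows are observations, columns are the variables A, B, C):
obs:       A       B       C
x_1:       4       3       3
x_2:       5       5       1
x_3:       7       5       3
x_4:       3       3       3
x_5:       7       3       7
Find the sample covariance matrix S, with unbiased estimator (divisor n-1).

Step 1 — column means:
  mean(A) = (4 + 5 + 7 + 3 + 7) / 5 = 26/5 = 5.2
  mean(B) = (3 + 5 + 5 + 3 + 3) / 5 = 19/5 = 3.8
  mean(C) = (3 + 1 + 3 + 3 + 7) / 5 = 17/5 = 3.4

Step 2 — sample covariance S[i,j] = (1/(n-1)) · Σ_k (x_{k,i} - mean_i) · (x_{k,j} - mean_j), with n-1 = 4.
  S[A,A] = ((-1.2)·(-1.2) + (-0.2)·(-0.2) + (1.8)·(1.8) + (-2.2)·(-2.2) + (1.8)·(1.8)) / 4 = 12.8/4 = 3.2
  S[A,B] = ((-1.2)·(-0.8) + (-0.2)·(1.2) + (1.8)·(1.2) + (-2.2)·(-0.8) + (1.8)·(-0.8)) / 4 = 3.2/4 = 0.8
  S[A,C] = ((-1.2)·(-0.4) + (-0.2)·(-2.4) + (1.8)·(-0.4) + (-2.2)·(-0.4) + (1.8)·(3.6)) / 4 = 7.6/4 = 1.9
  S[B,B] = ((-0.8)·(-0.8) + (1.2)·(1.2) + (1.2)·(1.2) + (-0.8)·(-0.8) + (-0.8)·(-0.8)) / 4 = 4.8/4 = 1.2
  S[B,C] = ((-0.8)·(-0.4) + (1.2)·(-2.4) + (1.2)·(-0.4) + (-0.8)·(-0.4) + (-0.8)·(3.6)) / 4 = -5.6/4 = -1.4
  S[C,C] = ((-0.4)·(-0.4) + (-2.4)·(-2.4) + (-0.4)·(-0.4) + (-0.4)·(-0.4) + (3.6)·(3.6)) / 4 = 19.2/4 = 4.8

S is symmetric (S[j,i] = S[i,j]). Assembling:

S = [[3.2, 0.8, 1.9],
 [0.8, 1.2, -1.4],
 [1.9, -1.4, 4.8]]


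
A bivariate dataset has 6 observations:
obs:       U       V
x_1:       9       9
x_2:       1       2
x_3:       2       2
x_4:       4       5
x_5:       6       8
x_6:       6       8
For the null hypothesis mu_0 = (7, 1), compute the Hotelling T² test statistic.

Step 1 — sample mean vector:
  mean(U) = (9 + 1 + 2 + 4 + 6 + 6) / 6 = 28/6 = 4.6667
  mean(V) = (9 + 2 + 2 + 5 + 8 + 8) / 6 = 34/6 = 5.6667
  x̄ = (4.6667, 5.6667),  deviation x̄ - mu_0 = (4.6667, 5.6667) - (7, 1) = (-2.3333, 4.6667).

Step 2 — sample covariance matrix, S[i,j] = (1/(n-1)) · Σ_k (x_{k,i} - mean_i) · (x_{k,j} - mean_j), divisor n-1 = 5:
  S[U,U] = ((4.3333)·(4.3333) + (-3.6667)·(-3.6667) + (-2.6667)·(-2.6667) + (-0.6667)·(-0.6667) + (1.3333)·(1.3333) + (1.3333)·(1.3333)) / 5 = 43.3333/5 = 8.6667
  S[U,V] = ((4.3333)·(3.3333) + (-3.6667)·(-3.6667) + (-2.6667)·(-3.6667) + (-0.6667)·(-0.6667) + (1.3333)·(2.3333) + (1.3333)·(2.3333)) / 5 = 44.3333/5 = 8.8667
  S[V,V] = ((3.3333)·(3.3333) + (-3.6667)·(-3.6667) + (-3.6667)·(-3.6667) + (-0.6667)·(-0.6667) + (2.3333)·(2.3333) + (2.3333)·(2.3333)) / 5 = 49.3333/5 = 9.8667
  S = [[8.6667, 8.8667],
 [8.8667, 9.8667]].

Step 3 — invert S. det(S) = 8.6667·9.8667 - (8.8667)² = 6.8933.
  S^{-1} = (1/det) · [[d, -b], [-b, a]] = [[1.4313, -1.2863],
 [-1.2863, 1.2573]].

Step 4 — quadratic form (x̄ - mu_0)^T · S^{-1} · (x̄ - mu_0):
  S^{-1} · (x̄ - mu_0) = (-9.3424, 8.8685),
  (x̄ - mu_0)^T · [...] = (-2.3333)·(-9.3424) + (4.6667)·(8.8685) = 63.185.

Step 5 — scale by n: T² = 6 · 63.185 = 379.1103.

T² ≈ 379.1103


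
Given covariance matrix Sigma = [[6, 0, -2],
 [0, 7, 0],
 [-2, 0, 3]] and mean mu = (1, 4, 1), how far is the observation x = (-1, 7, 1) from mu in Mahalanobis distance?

Step 1 — centre the observation: (x - mu) = (-2, 3, 0).

Step 2 — invert Sigma (cofactor / det for 3×3, or solve directly):
  Sigma^{-1} = [[0.2143, 0, 0.1429],
 [0, 0.1429, 0],
 [0.1429, 0, 0.4286]].

Step 3 — form the quadratic (x - mu)^T · Sigma^{-1} · (x - mu):
  Sigma^{-1} · (x - mu) = (-0.4286, 0.4286, -0.2857).
  (x - mu)^T · [Sigma^{-1} · (x - mu)] = (-2)·(-0.4286) + (3)·(0.4286) + (0)·(-0.2857) = 2.1429.

Step 4 — take square root: d = √(2.1429) ≈ 1.4639.

d(x, mu) = √(2.1429) ≈ 1.4639


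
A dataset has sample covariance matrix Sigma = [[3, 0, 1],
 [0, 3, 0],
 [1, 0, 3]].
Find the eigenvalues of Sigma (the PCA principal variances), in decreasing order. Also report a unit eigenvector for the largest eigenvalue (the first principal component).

Step 1 — characteristic polynomial p(λ) = det(λI - Sigma) = λ³ - tr·λ² + c_1·λ - det, where tr = trace, c_1 = sum of the principal 2×2 minors, det = det(Sigma):
  tr = 3 + 3 + 3 = 9,
  c_1 = (3·3 - (0)²) + (3·3 - (1)²) + (3·3 - (0)²) = 9 + 8 + 9 = 26,
  det = 3·(3·3 - (0)²) - (0)·((0)·3 - (0)·(1)) + (1)·((0)·(0) - 3·(1)) = 3·(9) - (0)·(0) + (1)·(-3) = 24.
  So p(λ) = λ³ - 9λ² + 26λ - 24.
Step 2 — look for an integer root (rational root theorem: any rational root is an integer divisor of 24). Testing λ = 2:
  p(2) = 8 - 36 + 52 - 24 = 0  ✓
  Dividing out (λ - 2): p(λ) = (λ - 2)(λ² - 7λ + 12).
Step 3 — remaining eigenvalues from the quadratic λ² - 7λ + 12 = 0:
  Δ = 7² - 4·12 = 49 - 48 = 1,  λ = (7 ± √1)/2 = (7 ± 1)/2 = 4 or 3.
  Sorted: λ_1 = 4,  λ_2 = 3,  λ_3 = 2  (check: sum = 9 = tr ✓).

Step 4 — unit eigenvector for λ_1 = 4: v spans the null space of (Sigma - λ_1 I), whose rows are
  r_1 = (-1, 0, 1),  r_2 = (0, -1, 0),  r_3 = (1, 0, -1).
  v is orthogonal to every row, so take v ∝ r_1 × r_2 = ((0)·(0) - (1)·(-1), (1)·(0) - (-1)·(0), (-1)·(-1) - (0)·(0)) = (1, 0, 1).
  Let u = (1, 0, 1).
  ||u|| = √((1)² + (0)² + (1)²) = √(2) ≈ 1.4142,  v_1 = u/||u|| ≈ (0.7071, 0, 0.7071) (||v_1|| = 1).

λ_1 = 4,  λ_2 = 3,  λ_3 = 2;  v_1 ≈ (0.7071, 0, 0.7071)


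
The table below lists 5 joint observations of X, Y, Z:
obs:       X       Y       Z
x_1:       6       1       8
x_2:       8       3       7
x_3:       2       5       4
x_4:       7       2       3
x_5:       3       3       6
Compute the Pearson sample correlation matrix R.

Step 1 — column means:
  mean(X) = (6 + 8 + 2 + 7 + 3) / 5 = 26/5 = 5.2
  mean(Y) = (1 + 3 + 5 + 2 + 3) / 5 = 14/5 = 2.8
  mean(Z) = (8 + 7 + 4 + 3 + 6) / 5 = 28/5 = 5.6

Step 2 — sample variances and covariances s[i,j] = (1/(n-1)) · Σ_k (x_{k,i} - mean_i) · (x_{k,j} - mean_j), with n-1 = 4:
  s[X,X] = ((0.8)·(0.8) + (2.8)·(2.8) + (-3.2)·(-3.2) + (1.8)·(1.8) + (-2.2)·(-2.2)) / 4 = 26.8/4 = 6.7
  s[X,Y] = ((0.8)·(-1.8) + (2.8)·(0.2) + (-3.2)·(2.2) + (1.8)·(-0.8) + (-2.2)·(0.2)) / 4 = -9.8/4 = -2.45
  s[X,Z] = ((0.8)·(2.4) + (2.8)·(1.4) + (-3.2)·(-1.6) + (1.8)·(-2.6) + (-2.2)·(0.4)) / 4 = 5.4/4 = 1.35
  s[Y,Y] = ((-1.8)·(-1.8) + (0.2)·(0.2) + (2.2)·(2.2) + (-0.8)·(-0.8) + (0.2)·(0.2)) / 4 = 8.8/4 = 2.2
  s[Y,Z] = ((-1.8)·(2.4) + (0.2)·(1.4) + (2.2)·(-1.6) + (-0.8)·(-2.6) + (0.2)·(0.4)) / 4 = -5.4/4 = -1.35
  s[Z,Z] = ((2.4)·(2.4) + (1.4)·(1.4) + (-1.6)·(-1.6) + (-2.6)·(-2.6) + (0.4)·(0.4)) / 4 = 17.2/4 = 4.3
  Sample standard deviations s_i = √(s[i,i]):
  s(X) = √(6.7) = 2.5884
  s(Y) = √(2.2) = 1.4832
  s(Z) = √(4.3) = 2.0736

Step 3 — r_{ij} = s_{ij} / (s_i · s_j):
  r[X,X] = 1 (diagonal).
  r[X,Y] = -2.45 / (2.5884 · 1.4832) = -2.45 / 3.8393 = -0.6381
  r[X,Z] = 1.35 / (2.5884 · 2.0736) = 1.35 / 5.3675 = 0.2515
  r[Y,Y] = 1 (diagonal).
  r[Y,Z] = -1.35 / (1.4832 · 2.0736) = -1.35 / 3.0757 = -0.4389
  r[Z,Z] = 1 (diagonal).

R is symmetric with unit diagonal. Assembling:

R = [[1, -0.6381, 0.2515],
 [-0.6381, 1, -0.4389],
 [0.2515, -0.4389, 1]]


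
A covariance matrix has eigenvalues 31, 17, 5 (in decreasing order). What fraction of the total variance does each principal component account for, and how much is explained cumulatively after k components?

Step 1 — total variance = trace(Sigma) = Σ λ_i = 31 + 17 + 5 = 53.

Step 2 — fraction explained by component i = λ_i / Σ λ:
  PC1: 31/53 = 0.5849
  PC2: 17/53 = 0.3208
  PC3: 5/53 = 0.0943

Step 3 — cumulative fraction after k components = (λ_1 + ... + λ_k) / Σ λ:
  k = 1: 31/53 = 0.5849
  k = 2: (31 + 17)/53 = 48/53 = 0.9057
  k = 3: (31 + 17 + 5)/53 = 53/53 = 1

Summary (fraction, with percent):

explained: PC1 0.5849 (58.49%), PC2 0.3208 (32.08%), PC3 0.0943 (9.43%);  cumulative: 0.5849, 0.9057, 1


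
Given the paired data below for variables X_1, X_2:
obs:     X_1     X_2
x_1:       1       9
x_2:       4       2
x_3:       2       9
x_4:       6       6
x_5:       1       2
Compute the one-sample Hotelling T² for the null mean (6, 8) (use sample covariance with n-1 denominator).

Step 1 — sample mean vector:
  mean(X_1) = (1 + 4 + 2 + 6 + 1) / 5 = 14/5 = 2.8
  mean(X_2) = (9 + 2 + 9 + 6 + 2) / 5 = 28/5 = 5.6
  x̄ = (2.8, 5.6),  deviation x̄ - mu_0 = (2.8, 5.6) - (6, 8) = (-3.2, -2.4).

Step 2 — sample covariance matrix, S[i,j] = (1/(n-1)) · Σ_k (x_{k,i} - mean_i) · (x_{k,j} - mean_j), divisor n-1 = 4:
  S[X_1,X_1] = ((-1.8)·(-1.8) + (1.2)·(1.2) + (-0.8)·(-0.8) + (3.2)·(3.2) + (-1.8)·(-1.8)) / 4 = 18.8/4 = 4.7
  S[X_1,X_2] = ((-1.8)·(3.4) + (1.2)·(-3.6) + (-0.8)·(3.4) + (3.2)·(0.4) + (-1.8)·(-3.6)) / 4 = -5.4/4 = -1.35
  S[X_2,X_2] = ((3.4)·(3.4) + (-3.6)·(-3.6) + (3.4)·(3.4) + (0.4)·(0.4) + (-3.6)·(-3.6)) / 4 = 49.2/4 = 12.3
  S = [[4.7, -1.35],
 [-1.35, 12.3]].

Step 3 — invert S. det(S) = 4.7·12.3 - (-1.35)² = 55.9875.
  S^{-1} = (1/det) · [[d, -b], [-b, a]] = [[0.2197, 0.0241],
 [0.0241, 0.0839]].

Step 4 — quadratic form (x̄ - mu_0)^T · S^{-1} · (x̄ - mu_0):
  S^{-1} · (x̄ - mu_0) = (-0.7609, -0.2786),
  (x̄ - mu_0)^T · [...] = (-3.2)·(-0.7609) + (-2.4)·(-0.2786) = 3.1035.

Step 5 — scale by n: T² = 5 · 3.1035 = 15.5177.

T² ≈ 15.5177


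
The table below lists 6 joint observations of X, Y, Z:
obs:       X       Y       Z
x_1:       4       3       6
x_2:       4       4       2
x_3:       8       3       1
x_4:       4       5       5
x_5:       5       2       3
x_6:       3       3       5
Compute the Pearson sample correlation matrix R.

Step 1 — column means:
  mean(X) = (4 + 4 + 8 + 4 + 5 + 3) / 6 = 28/6 = 4.6667
  mean(Y) = (3 + 4 + 3 + 5 + 2 + 3) / 6 = 20/6 = 3.3333
  mean(Z) = (6 + 2 + 1 + 5 + 3 + 5) / 6 = 22/6 = 3.6667

Step 2 — sample variances and covariances s[i,j] = (1/(n-1)) · Σ_k (x_{k,i} - mean_i) · (x_{k,j} - mean_j), with n-1 = 5:
  s[X,X] = ((-0.6667)·(-0.6667) + (-0.6667)·(-0.6667) + (3.3333)·(3.3333) + (-0.6667)·(-0.6667) + (0.3333)·(0.3333) + (-1.6667)·(-1.6667)) / 5 = 15.3333/5 = 3.0667
  s[X,Y] = ((-0.6667)·(-0.3333) + (-0.6667)·(0.6667) + (3.3333)·(-0.3333) + (-0.6667)·(1.6667) + (0.3333)·(-1.3333) + (-1.6667)·(-0.3333)) / 5 = -2.3333/5 = -0.4667
  s[X,Z] = ((-0.6667)·(2.3333) + (-0.6667)·(-1.6667) + (3.3333)·(-2.6667) + (-0.6667)·(1.3333) + (0.3333)·(-0.6667) + (-1.6667)·(1.3333)) / 5 = -12.6667/5 = -2.5333
  s[Y,Y] = ((-0.3333)·(-0.3333) + (0.6667)·(0.6667) + (-0.3333)·(-0.3333) + (1.6667)·(1.6667) + (-1.3333)·(-1.3333) + (-0.3333)·(-0.3333)) / 5 = 5.3333/5 = 1.0667
  s[Y,Z] = ((-0.3333)·(2.3333) + (0.6667)·(-1.6667) + (-0.3333)·(-2.6667) + (1.6667)·(1.3333) + (-1.3333)·(-0.6667) + (-0.3333)·(1.3333)) / 5 = 1.6667/5 = 0.3333
  s[Z,Z] = ((2.3333)·(2.3333) + (-1.6667)·(-1.6667) + (-2.6667)·(-2.6667) + (1.3333)·(1.3333) + (-0.6667)·(-0.6667) + (1.3333)·(1.3333)) / 5 = 19.3333/5 = 3.8667
  Sample standard deviations s_i = √(s[i,i]):
  s(X) = √(3.0667) = 1.7512
  s(Y) = √(1.0667) = 1.0328
  s(Z) = √(3.8667) = 1.9664

Step 3 — r_{ij} = s_{ij} / (s_i · s_j):
  r[X,X] = 1 (diagonal).
  r[X,Y] = -0.4667 / (1.7512 · 1.0328) = -0.4667 / 1.8086 = -0.258
  r[X,Z] = -2.5333 / (1.7512 · 1.9664) = -2.5333 / 3.4435 = -0.7357
  r[Y,Y] = 1 (diagonal).
  r[Y,Z] = 0.3333 / (1.0328 · 1.9664) = 0.3333 / 2.0309 = 0.1641
  r[Z,Z] = 1 (diagonal).

R is symmetric with unit diagonal. Assembling:

R = [[1, -0.258, -0.7357],
 [-0.258, 1, 0.1641],
 [-0.7357, 0.1641, 1]]


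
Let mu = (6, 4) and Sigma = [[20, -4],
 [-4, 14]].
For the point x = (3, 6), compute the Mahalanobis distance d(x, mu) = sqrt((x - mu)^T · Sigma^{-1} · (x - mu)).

Step 1 — centre the observation: (x - mu) = (-3, 2).

Step 2 — invert Sigma. det(Sigma) = 20·14 - (-4)² = 264.
  Sigma^{-1} = (1/det) · [[d, -b], [-b, a]] = [[0.053, 0.0152],
 [0.0152, 0.0758]].

Step 3 — form the quadratic (x - mu)^T · Sigma^{-1} · (x - mu):
  Sigma^{-1} · (x - mu) = (-0.1288, 0.1061).
  (x - mu)^T · [Sigma^{-1} · (x - mu)] = (-3)·(-0.1288) + (2)·(0.1061) = 0.5985.

Step 4 — take square root: d = √(0.5985) ≈ 0.7736.

d(x, mu) = √(0.5985) ≈ 0.7736


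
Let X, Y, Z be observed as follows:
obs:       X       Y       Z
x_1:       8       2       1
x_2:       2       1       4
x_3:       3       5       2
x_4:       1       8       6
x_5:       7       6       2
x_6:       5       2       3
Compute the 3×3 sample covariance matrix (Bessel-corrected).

Step 1 — column means:
  mean(X) = (8 + 2 + 3 + 1 + 7 + 5) / 6 = 26/6 = 4.3333
  mean(Y) = (2 + 1 + 5 + 8 + 6 + 2) / 6 = 24/6 = 4
  mean(Z) = (1 + 4 + 2 + 6 + 2 + 3) / 6 = 18/6 = 3

Step 2 — sample covariance S[i,j] = (1/(n-1)) · Σ_k (x_{k,i} - mean_i) · (x_{k,j} - mean_j), with n-1 = 5.
  S[X,X] = ((3.6667)·(3.6667) + (-2.3333)·(-2.3333) + (-1.3333)·(-1.3333) + (-3.3333)·(-3.3333) + (2.6667)·(2.6667) + (0.6667)·(0.6667)) / 5 = 39.3333/5 = 7.8667
  S[X,Y] = ((3.6667)·(-2) + (-2.3333)·(-3) + (-1.3333)·(1) + (-3.3333)·(4) + (2.6667)·(2) + (0.6667)·(-2)) / 5 = -11/5 = -2.2
  S[X,Z] = ((3.6667)·(-2) + (-2.3333)·(1) + (-1.3333)·(-1) + (-3.3333)·(3) + (2.6667)·(-1) + (0.6667)·(0)) / 5 = -21/5 = -4.2
  S[Y,Y] = ((-2)·(-2) + (-3)·(-3) + (1)·(1) + (4)·(4) + (2)·(2) + (-2)·(-2)) / 5 = 38/5 = 7.6
  S[Y,Z] = ((-2)·(-2) + (-3)·(1) + (1)·(-1) + (4)·(3) + (2)·(-1) + (-2)·(0)) / 5 = 10/5 = 2
  S[Z,Z] = ((-2)·(-2) + (1)·(1) + (-1)·(-1) + (3)·(3) + (-1)·(-1) + (0)·(0)) / 5 = 16/5 = 3.2

S is symmetric (S[j,i] = S[i,j]). Assembling:

S = [[7.8667, -2.2, -4.2],
 [-2.2, 7.6, 2],
 [-4.2, 2, 3.2]]


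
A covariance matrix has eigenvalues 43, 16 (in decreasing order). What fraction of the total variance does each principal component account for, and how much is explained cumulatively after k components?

Step 1 — total variance = trace(Sigma) = Σ λ_i = 43 + 16 = 59.

Step 2 — fraction explained by component i = λ_i / Σ λ:
  PC1: 43/59 = 0.7288
  PC2: 16/59 = 0.2712

Step 3 — cumulative fraction after k components = (λ_1 + ... + λ_k) / Σ λ:
  k = 1: 43/59 = 0.7288
  k = 2: (43 + 16)/59 = 59/59 = 1

Summary (fraction, with percent):

explained: PC1 0.7288 (72.88%), PC2 0.2712 (27.12%);  cumulative: 0.7288, 1


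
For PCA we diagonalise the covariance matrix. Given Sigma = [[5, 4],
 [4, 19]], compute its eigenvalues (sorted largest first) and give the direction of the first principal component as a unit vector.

Step 1 — characteristic polynomial of 2×2 Sigma:
  det(Sigma - λI) = λ² - trace · λ + det = 0.
  trace = 5 + 19 = 24, det = 5·19 - (4)² = 79.
Step 2 — discriminant:
  Δ = trace² - 4·det = 576 - 316 = 260.
Step 3 — eigenvalues:
  λ = (trace ± √Δ)/2 = (24 ± 16.1245)/2,
  λ_1 = 20.0623,  λ_2 = 3.9377.

Step 4 — unit eigenvector for λ_1: solve (Sigma - λ_1 I)v = 0. First row:
  (5 - 20.0623)·v_x + (4)·v_y = 0, i.e. (-15.0623)·v_x + (4)·v_y = 0,
  so v ∝ (b, λ_1 - a) = (4, 15.0623) = u.
  ||u|| = √((4)² + (15.0623)²) = √(242.8716) ≈ 15.5843,
  v_1 = u/||u|| ≈ (0.2567, 0.9665) (||v_1|| = 1).

λ_1 = 20.0623,  λ_2 = 3.9377;  v_1 ≈ (0.2567, 0.9665)


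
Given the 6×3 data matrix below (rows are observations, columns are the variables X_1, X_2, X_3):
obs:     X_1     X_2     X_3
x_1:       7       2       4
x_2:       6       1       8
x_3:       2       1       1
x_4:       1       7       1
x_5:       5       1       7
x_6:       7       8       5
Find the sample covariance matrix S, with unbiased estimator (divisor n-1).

Step 1 — column means:
  mean(X_1) = (7 + 6 + 2 + 1 + 5 + 7) / 6 = 28/6 = 4.6667
  mean(X_2) = (2 + 1 + 1 + 7 + 1 + 8) / 6 = 20/6 = 3.3333
  mean(X_3) = (4 + 8 + 1 + 1 + 7 + 5) / 6 = 26/6 = 4.3333

Step 2 — sample covariance S[i,j] = (1/(n-1)) · Σ_k (x_{k,i} - mean_i) · (x_{k,j} - mean_j), with n-1 = 5.
  S[X_1,X_1] = ((2.3333)·(2.3333) + (1.3333)·(1.3333) + (-2.6667)·(-2.6667) + (-3.6667)·(-3.6667) + (0.3333)·(0.3333) + (2.3333)·(2.3333)) / 5 = 33.3333/5 = 6.6667
  S[X_1,X_2] = ((2.3333)·(-1.3333) + (1.3333)·(-2.3333) + (-2.6667)·(-2.3333) + (-3.6667)·(3.6667) + (0.3333)·(-2.3333) + (2.3333)·(4.6667)) / 5 = -3.3333/5 = -0.6667
  S[X_1,X_3] = ((2.3333)·(-0.3333) + (1.3333)·(3.6667) + (-2.6667)·(-3.3333) + (-3.6667)·(-3.3333) + (0.3333)·(2.6667) + (2.3333)·(0.6667)) / 5 = 27.6667/5 = 5.5333
  S[X_2,X_2] = ((-1.3333)·(-1.3333) + (-2.3333)·(-2.3333) + (-2.3333)·(-2.3333) + (3.6667)·(3.6667) + (-2.3333)·(-2.3333) + (4.6667)·(4.6667)) / 5 = 53.3333/5 = 10.6667
  S[X_2,X_3] = ((-1.3333)·(-0.3333) + (-2.3333)·(3.6667) + (-2.3333)·(-3.3333) + (3.6667)·(-3.3333) + (-2.3333)·(2.6667) + (4.6667)·(0.6667)) / 5 = -15.6667/5 = -3.1333
  S[X_3,X_3] = ((-0.3333)·(-0.3333) + (3.6667)·(3.6667) + (-3.3333)·(-3.3333) + (-3.3333)·(-3.3333) + (2.6667)·(2.6667) + (0.6667)·(0.6667)) / 5 = 43.3333/5 = 8.6667

S is symmetric (S[j,i] = S[i,j]). Assembling:

S = [[6.6667, -0.6667, 5.5333],
 [-0.6667, 10.6667, -3.1333],
 [5.5333, -3.1333, 8.6667]]


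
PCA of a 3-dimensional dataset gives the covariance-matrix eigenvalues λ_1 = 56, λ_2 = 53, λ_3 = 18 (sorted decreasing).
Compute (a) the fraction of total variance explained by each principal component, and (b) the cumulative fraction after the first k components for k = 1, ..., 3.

Step 1 — total variance = trace(Sigma) = Σ λ_i = 56 + 53 + 18 = 127.

Step 2 — fraction explained by component i = λ_i / Σ λ:
  PC1: 56/127 = 0.4409
  PC2: 53/127 = 0.4173
  PC3: 18/127 = 0.1417

Step 3 — cumulative fraction after k components = (λ_1 + ... + λ_k) / Σ λ:
  k = 1: 56/127 = 0.4409
  k = 2: (56 + 53)/127 = 109/127 = 0.8583
  k = 3: (56 + 53 + 18)/127 = 127/127 = 1

Summary (fraction, with percent):

explained: PC1 0.4409 (44.09%), PC2 0.4173 (41.73%), PC3 0.1417 (14.17%);  cumulative: 0.4409, 0.8583, 1


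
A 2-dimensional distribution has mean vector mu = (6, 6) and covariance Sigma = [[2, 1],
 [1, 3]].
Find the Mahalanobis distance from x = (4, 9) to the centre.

Step 1 — centre the observation: (x - mu) = (-2, 3).

Step 2 — invert Sigma. det(Sigma) = 2·3 - (1)² = 5.
  Sigma^{-1} = (1/det) · [[d, -b], [-b, a]] = [[0.6, -0.2],
 [-0.2, 0.4]].

Step 3 — form the quadratic (x - mu)^T · Sigma^{-1} · (x - mu):
  Sigma^{-1} · (x - mu) = (-1.8, 1.6).
  (x - mu)^T · [Sigma^{-1} · (x - mu)] = (-2)·(-1.8) + (3)·(1.6) = 8.4.

Step 4 — take square root: d = √(8.4) ≈ 2.8983.

d(x, mu) = √(8.4) ≈ 2.8983


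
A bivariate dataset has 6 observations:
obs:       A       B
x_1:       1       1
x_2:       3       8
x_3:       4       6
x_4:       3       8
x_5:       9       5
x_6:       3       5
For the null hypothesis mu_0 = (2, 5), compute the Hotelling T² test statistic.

Step 1 — sample mean vector:
  mean(A) = (1 + 3 + 4 + 3 + 9 + 3) / 6 = 23/6 = 3.8333
  mean(B) = (1 + 8 + 6 + 8 + 5 + 5) / 6 = 33/6 = 5.5
  x̄ = (3.8333, 5.5),  deviation x̄ - mu_0 = (3.8333, 5.5) - (2, 5) = (1.8333, 0.5).

Step 2 — sample covariance matrix, S[i,j] = (1/(n-1)) · Σ_k (x_{k,i} - mean_i) · (x_{k,j} - mean_j), divisor n-1 = 5:
  S[A,A] = ((-2.8333)·(-2.8333) + (-0.8333)·(-0.8333) + (0.1667)·(0.1667) + (-0.8333)·(-0.8333) + (5.1667)·(5.1667) + (-0.8333)·(-0.8333)) / 5 = 36.8333/5 = 7.3667
  S[A,B] = ((-2.8333)·(-4.5) + (-0.8333)·(2.5) + (0.1667)·(0.5) + (-0.8333)·(2.5) + (5.1667)·(-0.5) + (-0.8333)·(-0.5)) / 5 = 6.5/5 = 1.3
  S[B,B] = ((-4.5)·(-4.5) + (2.5)·(2.5) + (0.5)·(0.5) + (2.5)·(2.5) + (-0.5)·(-0.5) + (-0.5)·(-0.5)) / 5 = 33.5/5 = 6.7
  S = [[7.3667, 1.3],
 [1.3, 6.7]].

Step 3 — invert S. det(S) = 7.3667·6.7 - (1.3)² = 47.6667.
  S^{-1} = (1/det) · [[d, -b], [-b, a]] = [[0.1406, -0.0273],
 [-0.0273, 0.1545]].

Step 4 — quadratic form (x̄ - mu_0)^T · S^{-1} · (x̄ - mu_0):
  S^{-1} · (x̄ - mu_0) = (0.2441, 0.0273),
  (x̄ - mu_0)^T · [...] = (1.8333)·(0.2441) + (0.5)·(0.0273) = 0.4611.

Step 5 — scale by n: T² = 6 · 0.4611 = 2.7664.

T² ≈ 2.7664


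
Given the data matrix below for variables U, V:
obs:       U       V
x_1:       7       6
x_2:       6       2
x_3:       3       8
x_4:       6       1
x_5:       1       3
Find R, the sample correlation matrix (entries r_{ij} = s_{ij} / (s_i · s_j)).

Step 1 — column means:
  mean(U) = (7 + 6 + 3 + 6 + 1) / 5 = 23/5 = 4.6
  mean(V) = (6 + 2 + 8 + 1 + 3) / 5 = 20/5 = 4

Step 2 — sample variances and covariances s[i,j] = (1/(n-1)) · Σ_k (x_{k,i} - mean_i) · (x_{k,j} - mean_j), with n-1 = 4:
  s[U,U] = ((2.4)·(2.4) + (1.4)·(1.4) + (-1.6)·(-1.6) + (1.4)·(1.4) + (-3.6)·(-3.6)) / 4 = 25.2/4 = 6.3
  s[U,V] = ((2.4)·(2) + (1.4)·(-2) + (-1.6)·(4) + (1.4)·(-3) + (-3.6)·(-1)) / 4 = -5/4 = -1.25
  s[V,V] = ((2)·(2) + (-2)·(-2) + (4)·(4) + (-3)·(-3) + (-1)·(-1)) / 4 = 34/4 = 8.5
  Sample standard deviations s_i = √(s[i,i]):
  s(U) = √(6.3) = 2.51
  s(V) = √(8.5) = 2.9155

Step 3 — r_{ij} = s_{ij} / (s_i · s_j):
  r[U,U] = 1 (diagonal).
  r[U,V] = -1.25 / (2.51 · 2.9155) = -1.25 / 7.3178 = -0.1708
  r[V,V] = 1 (diagonal).

R is symmetric with unit diagonal. Assembling:

R = [[1, -0.1708],
 [-0.1708, 1]]


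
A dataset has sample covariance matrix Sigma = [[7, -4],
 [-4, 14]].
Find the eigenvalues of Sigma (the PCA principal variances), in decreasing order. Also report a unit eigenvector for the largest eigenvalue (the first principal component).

Step 1 — characteristic polynomial of 2×2 Sigma:
  det(Sigma - λI) = λ² - trace · λ + det = 0.
  trace = 7 + 14 = 21, det = 7·14 - (-4)² = 82.
Step 2 — discriminant:
  Δ = trace² - 4·det = 441 - 328 = 113.
Step 3 — eigenvalues:
  λ = (trace ± √Δ)/2 = (21 ± 10.6301)/2,
  λ_1 = 15.8151,  λ_2 = 5.1849.

Step 4 — unit eigenvector for λ_1: solve (Sigma - λ_1 I)v = 0. First row:
  (7 - 15.8151)·v_x + (-4)·v_y = 0, i.e. (-8.8151)·v_x + (-4)·v_y = 0,
  so v ∝ (b, λ_1 - a) = (-4, 8.8151); multiply by -1 so the first entry is positive: u = (4, -8.8151).
  ||u|| = √((4)² + (-8.8151)²) = √(93.7055) ≈ 9.6802,
  v_1 = u/||u|| ≈ (0.4132, -0.9106) (||v_1|| = 1).

λ_1 = 15.8151,  λ_2 = 5.1849;  v_1 ≈ (0.4132, -0.9106)


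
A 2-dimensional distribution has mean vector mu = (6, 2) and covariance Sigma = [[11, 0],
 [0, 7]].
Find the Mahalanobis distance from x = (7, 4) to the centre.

Step 1 — centre the observation: (x - mu) = (1, 2).

Step 2 — invert Sigma. det(Sigma) = 11·7 - (0)² = 77.
  Sigma^{-1} = (1/det) · [[d, -b], [-b, a]] = [[0.0909, 0],
 [0, 0.1429]].

Step 3 — form the quadratic (x - mu)^T · Sigma^{-1} · (x - mu):
  Sigma^{-1} · (x - mu) = (0.0909, 0.2857).
  (x - mu)^T · [Sigma^{-1} · (x - mu)] = (1)·(0.0909) + (2)·(0.2857) = 0.6623.

Step 4 — take square root: d = √(0.6623) ≈ 0.8138.

d(x, mu) = √(0.6623) ≈ 0.8138


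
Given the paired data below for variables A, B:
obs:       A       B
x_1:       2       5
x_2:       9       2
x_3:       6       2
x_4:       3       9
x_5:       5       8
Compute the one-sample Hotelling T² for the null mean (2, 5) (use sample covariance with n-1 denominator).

Step 1 — sample mean vector:
  mean(A) = (2 + 9 + 6 + 3 + 5) / 5 = 25/5 = 5
  mean(B) = (5 + 2 + 2 + 9 + 8) / 5 = 26/5 = 5.2
  x̄ = (5, 5.2),  deviation x̄ - mu_0 = (5, 5.2) - (2, 5) = (3, 0.2).

Step 2 — sample covariance matrix, S[i,j] = (1/(n-1)) · Σ_k (x_{k,i} - mean_i) · (x_{k,j} - mean_j), divisor n-1 = 4:
  S[A,A] = ((-3)·(-3) + (4)·(4) + (1)·(1) + (-2)·(-2) + (0)·(0)) / 4 = 30/4 = 7.5
  S[A,B] = ((-3)·(-0.2) + (4)·(-3.2) + (1)·(-3.2) + (-2)·(3.8) + (0)·(2.8)) / 4 = -23/4 = -5.75
  S[B,B] = ((-0.2)·(-0.2) + (-3.2)·(-3.2) + (-3.2)·(-3.2) + (3.8)·(3.8) + (2.8)·(2.8)) / 4 = 42.8/4 = 10.7
  S = [[7.5, -5.75],
 [-5.75, 10.7]].

Step 3 — invert S. det(S) = 7.5·10.7 - (-5.75)² = 47.1875.
  S^{-1} = (1/det) · [[d, -b], [-b, a]] = [[0.2268, 0.1219],
 [0.1219, 0.1589]].

Step 4 — quadratic form (x̄ - mu_0)^T · S^{-1} · (x̄ - mu_0):
  S^{-1} · (x̄ - mu_0) = (0.7046, 0.3974),
  (x̄ - mu_0)^T · [...] = (3)·(0.7046) + (0.2)·(0.3974) = 2.1934.

Step 5 — scale by n: T² = 5 · 2.1934 = 10.9669.

T² ≈ 10.9669
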